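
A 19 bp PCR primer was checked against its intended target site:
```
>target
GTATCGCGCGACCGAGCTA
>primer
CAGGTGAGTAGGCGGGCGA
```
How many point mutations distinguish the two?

12

Comparing position by position, 12 bases differ: 1 (G/C), 2 (T/A), 3 (A/G), 4 (T/G), 5 (C/T), 7 (C/A), 9 (C/T), 10 (G/A), 11 (A/G), 12 (C/G), 15 (A/G), 18 (T/G).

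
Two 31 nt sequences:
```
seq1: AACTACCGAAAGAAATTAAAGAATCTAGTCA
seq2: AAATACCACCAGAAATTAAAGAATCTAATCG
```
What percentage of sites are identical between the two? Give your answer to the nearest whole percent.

81%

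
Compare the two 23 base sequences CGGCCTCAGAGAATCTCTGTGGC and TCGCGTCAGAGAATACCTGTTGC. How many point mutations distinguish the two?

6

Mismatches (1-based): base 1: C→T; base 2: G→C; base 5: C→G; base 15: C→A; base 16: T→C; base 21: G→T.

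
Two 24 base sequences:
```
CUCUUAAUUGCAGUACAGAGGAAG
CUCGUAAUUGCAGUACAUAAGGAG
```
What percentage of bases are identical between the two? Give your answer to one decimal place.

83.3%

4 positions differ (4, 18, 20, 22), so 20 of 24 match: 20/24 = 83.33%.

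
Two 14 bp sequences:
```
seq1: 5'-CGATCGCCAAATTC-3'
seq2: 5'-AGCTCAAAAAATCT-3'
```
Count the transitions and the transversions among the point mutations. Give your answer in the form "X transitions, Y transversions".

Transitions (purine↔purine or pyrimidine↔pyrimidine): 6 G→A, 13 T→C, 14 C→T.
Transversions (purine↔pyrimidine): 1 C→A, 3 A→C, 7 C→A, 8 C→A.

3 transitions, 4 transversions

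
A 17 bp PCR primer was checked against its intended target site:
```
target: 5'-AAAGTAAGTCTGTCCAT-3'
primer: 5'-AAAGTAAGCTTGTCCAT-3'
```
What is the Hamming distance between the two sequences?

2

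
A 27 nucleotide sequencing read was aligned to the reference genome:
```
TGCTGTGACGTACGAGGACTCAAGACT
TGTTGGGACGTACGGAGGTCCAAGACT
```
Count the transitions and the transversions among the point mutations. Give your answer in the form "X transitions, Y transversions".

6 transitions, 1 transversion

Mismatches (1-based):
position 3: C→T (pyrimidine→pyrimidine, transition)
position 6: T→G (pyrimidine→purine, transversion)
position 15: A→G (purine→purine, transition)
position 16: G→A (purine→purine, transition)
position 18: A→G (purine→purine, transition)
position 19: C→T (pyrimidine→pyrimidine, transition)
position 20: T→C (pyrimidine→pyrimidine, transition)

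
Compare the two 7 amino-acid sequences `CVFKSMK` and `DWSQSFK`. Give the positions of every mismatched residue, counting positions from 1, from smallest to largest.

Scanning 1-based: 1: C/D; 2: V/W; 3: F/S; 4: K/Q; 6: M/F.

1, 2, 3, 4, 6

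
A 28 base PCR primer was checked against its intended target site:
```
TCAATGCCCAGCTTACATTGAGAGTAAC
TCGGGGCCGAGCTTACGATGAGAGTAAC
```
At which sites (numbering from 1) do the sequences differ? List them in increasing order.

Differences at site 3 (A→G), site 4 (A→G), site 5 (T→G), site 9 (C→G), site 17 (A→G), site 18 (T→A).

3, 4, 5, 9, 17, 18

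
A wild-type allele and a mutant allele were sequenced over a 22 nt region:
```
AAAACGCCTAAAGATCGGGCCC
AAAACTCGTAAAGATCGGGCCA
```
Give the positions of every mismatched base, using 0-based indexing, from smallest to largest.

5, 7, 21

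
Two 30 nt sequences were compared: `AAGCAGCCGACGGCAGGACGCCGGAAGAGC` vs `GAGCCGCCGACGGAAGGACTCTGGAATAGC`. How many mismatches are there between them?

The sequences differ at sites 1, 5, 14, 20, 22, 27 (1-based) — 6 in total.

6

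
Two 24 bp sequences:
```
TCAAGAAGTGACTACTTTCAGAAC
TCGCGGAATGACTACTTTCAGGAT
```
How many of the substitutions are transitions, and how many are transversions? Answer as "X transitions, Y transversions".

5 transitions, 1 transversion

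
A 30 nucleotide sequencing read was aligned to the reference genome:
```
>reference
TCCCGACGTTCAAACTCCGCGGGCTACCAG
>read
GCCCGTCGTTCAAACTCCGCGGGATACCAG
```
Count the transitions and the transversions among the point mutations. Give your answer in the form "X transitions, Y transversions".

0 transitions, 3 transversions

Transitions (purine↔purine or pyrimidine↔pyrimidine): none.
Transversions (purine↔pyrimidine): 1 T→G, 6 A→T, 24 C→A.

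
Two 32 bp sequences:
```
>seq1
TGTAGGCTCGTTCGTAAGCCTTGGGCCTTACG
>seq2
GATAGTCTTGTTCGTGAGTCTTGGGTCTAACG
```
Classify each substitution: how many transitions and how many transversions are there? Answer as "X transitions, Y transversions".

Transitions (purine↔purine or pyrimidine↔pyrimidine): 2 G→A, 9 C→T, 16 A→G, 19 C→T, 26 C→T.
Transversions (purine↔pyrimidine): 1 T→G, 6 G→T, 29 T→A.

5 transitions, 3 transversions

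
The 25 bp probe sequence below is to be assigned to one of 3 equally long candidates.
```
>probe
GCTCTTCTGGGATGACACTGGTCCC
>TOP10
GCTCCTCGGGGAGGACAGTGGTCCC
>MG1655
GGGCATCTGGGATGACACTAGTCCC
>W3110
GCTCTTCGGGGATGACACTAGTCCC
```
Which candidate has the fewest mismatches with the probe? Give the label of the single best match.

W3110

Hamming distances to probe — TOP10: 4; MG1655: 4; W3110: 2.
Smallest is W3110 with 2 mismatches.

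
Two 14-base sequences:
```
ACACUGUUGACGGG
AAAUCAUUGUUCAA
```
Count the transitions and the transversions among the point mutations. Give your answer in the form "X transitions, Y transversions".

6 transitions, 3 transversions

Mismatches (1-based):
position 2: C→A (pyrimidine→purine, transversion)
position 4: C→U (pyrimidine→pyrimidine, transition)
position 5: U→C (pyrimidine→pyrimidine, transition)
position 6: G→A (purine→purine, transition)
position 10: A→U (purine→pyrimidine, transversion)
position 11: C→U (pyrimidine→pyrimidine, transition)
position 12: G→C (purine→pyrimidine, transversion)
position 13: G→A (purine→purine, transition)
position 14: G→A (purine→purine, transition)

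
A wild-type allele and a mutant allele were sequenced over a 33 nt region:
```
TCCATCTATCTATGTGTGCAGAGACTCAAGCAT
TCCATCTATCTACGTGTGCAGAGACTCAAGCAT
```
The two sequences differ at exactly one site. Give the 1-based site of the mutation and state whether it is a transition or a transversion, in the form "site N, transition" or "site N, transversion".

The sequences differ only at site 13: T→C (pyrimidine→pyrimidine), a transition.

site 13, transition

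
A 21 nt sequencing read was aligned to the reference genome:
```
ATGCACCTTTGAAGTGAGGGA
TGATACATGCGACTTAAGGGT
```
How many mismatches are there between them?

The sequences differ at bases 1, 2, 3, 4, 7, 9, 10, 13, 14, 16, 21 (1-based) — 11 in total.

11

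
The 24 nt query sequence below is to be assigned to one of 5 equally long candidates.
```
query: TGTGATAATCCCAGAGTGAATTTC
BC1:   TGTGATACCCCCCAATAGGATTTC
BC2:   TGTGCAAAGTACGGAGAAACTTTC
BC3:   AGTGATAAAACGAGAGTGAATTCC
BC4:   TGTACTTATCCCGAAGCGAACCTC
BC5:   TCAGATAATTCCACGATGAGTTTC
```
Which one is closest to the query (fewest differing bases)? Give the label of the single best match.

BC3

BC1 differs at 7 bases; BC2 differs at 9 bases; BC3 differs at 5 bases; BC4 differs at 8 bases; BC5 differs at 7 bases. The closest is BC3.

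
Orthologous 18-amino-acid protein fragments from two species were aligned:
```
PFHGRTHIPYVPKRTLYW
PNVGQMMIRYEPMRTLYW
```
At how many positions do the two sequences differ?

Comparing position by position, 8 positions differ: 2 (F/N), 3 (H/V), 5 (R/Q), 6 (T/M), 7 (H/M), 9 (P/R), 11 (V/E), 13 (K/M).

8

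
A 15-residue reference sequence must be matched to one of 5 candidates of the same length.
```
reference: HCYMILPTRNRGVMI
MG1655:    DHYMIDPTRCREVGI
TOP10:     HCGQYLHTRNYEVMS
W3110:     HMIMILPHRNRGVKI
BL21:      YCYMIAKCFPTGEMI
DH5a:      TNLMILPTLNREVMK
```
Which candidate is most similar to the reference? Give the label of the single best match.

W3110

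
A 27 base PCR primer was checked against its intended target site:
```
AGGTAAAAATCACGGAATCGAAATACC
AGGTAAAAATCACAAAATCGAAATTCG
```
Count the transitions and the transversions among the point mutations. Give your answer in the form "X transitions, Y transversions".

2 transitions, 2 transversions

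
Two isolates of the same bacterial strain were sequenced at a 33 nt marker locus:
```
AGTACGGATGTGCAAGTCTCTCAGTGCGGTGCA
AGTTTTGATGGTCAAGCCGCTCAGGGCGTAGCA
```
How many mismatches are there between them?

10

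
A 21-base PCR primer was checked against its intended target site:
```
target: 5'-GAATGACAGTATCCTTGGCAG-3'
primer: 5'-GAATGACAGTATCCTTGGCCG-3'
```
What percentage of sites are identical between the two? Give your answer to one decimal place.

Mismatch at position 20 (1-based): 1 of 21.
Identical positions: 20/21 = 95.24% → 95.2%.

95.2%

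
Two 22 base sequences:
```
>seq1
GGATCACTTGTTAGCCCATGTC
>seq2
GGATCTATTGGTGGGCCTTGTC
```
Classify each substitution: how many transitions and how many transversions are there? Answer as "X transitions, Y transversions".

1 transition, 5 transversions

Mismatches (1-based):
site 6: A→T (purine→pyrimidine, transversion)
site 7: C→A (pyrimidine→purine, transversion)
site 11: T→G (pyrimidine→purine, transversion)
site 13: A→G (purine→purine, transition)
site 15: C→G (pyrimidine→purine, transversion)
site 18: A→T (purine→pyrimidine, transversion)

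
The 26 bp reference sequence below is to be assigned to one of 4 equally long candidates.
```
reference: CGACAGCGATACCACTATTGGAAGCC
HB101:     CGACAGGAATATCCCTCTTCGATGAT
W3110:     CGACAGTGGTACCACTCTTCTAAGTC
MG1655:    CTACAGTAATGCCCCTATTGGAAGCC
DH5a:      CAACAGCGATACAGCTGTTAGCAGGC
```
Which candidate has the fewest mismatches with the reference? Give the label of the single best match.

MG1655

HB101 differs at 9 sites; W3110 differs at 6 sites; MG1655 differs at 5 sites; DH5a differs at 7 sites. The closest is MG1655.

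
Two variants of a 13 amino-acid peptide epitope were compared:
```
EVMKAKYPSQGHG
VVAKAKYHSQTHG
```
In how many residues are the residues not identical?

4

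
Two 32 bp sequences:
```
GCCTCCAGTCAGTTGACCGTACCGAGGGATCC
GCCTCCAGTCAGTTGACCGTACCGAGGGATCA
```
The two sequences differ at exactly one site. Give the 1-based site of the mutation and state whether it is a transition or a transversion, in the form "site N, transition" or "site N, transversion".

site 32, transversion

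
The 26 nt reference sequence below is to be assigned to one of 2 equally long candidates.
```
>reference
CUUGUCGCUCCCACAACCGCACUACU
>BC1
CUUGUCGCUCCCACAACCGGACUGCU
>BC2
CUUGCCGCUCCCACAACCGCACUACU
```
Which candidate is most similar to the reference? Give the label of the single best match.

BC2

Hamming distances to reference — BC1: 2; BC2: 1.
Smallest is BC2 with 1 mismatch.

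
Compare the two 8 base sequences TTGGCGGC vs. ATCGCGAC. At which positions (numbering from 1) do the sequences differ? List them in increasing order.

1, 3, 7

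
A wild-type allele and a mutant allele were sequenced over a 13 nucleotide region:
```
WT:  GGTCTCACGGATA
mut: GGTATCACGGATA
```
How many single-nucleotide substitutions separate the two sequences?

1

Comparing position by position, 1 position differs: 4 (C/A).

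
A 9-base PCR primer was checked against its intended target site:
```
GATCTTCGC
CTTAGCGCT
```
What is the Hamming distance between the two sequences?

Comparing position by position, 8 sites differ: 1 (G/C), 2 (A/T), 4 (C/A), 5 (T/G), 6 (T/C), 7 (C/G), 8 (G/C), 9 (C/T).

8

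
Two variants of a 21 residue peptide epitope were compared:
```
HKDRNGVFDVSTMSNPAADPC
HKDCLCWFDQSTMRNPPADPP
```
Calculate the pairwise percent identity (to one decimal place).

8 positions differ (4, 5, 6, 7, 10, 14, 17, 21), so 13 of 21 match: 13/21 = 61.9%.

61.9%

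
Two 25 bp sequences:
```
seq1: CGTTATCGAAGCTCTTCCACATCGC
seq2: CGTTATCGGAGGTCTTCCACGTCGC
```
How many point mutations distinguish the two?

The sequences differ at sites 9, 12, 21 (1-based) — 3 in total.

3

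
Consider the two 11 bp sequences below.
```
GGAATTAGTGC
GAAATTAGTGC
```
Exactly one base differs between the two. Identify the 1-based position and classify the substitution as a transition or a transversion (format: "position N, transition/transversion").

position 2, transition

The sequences differ only at position 2: G→A (purine→purine), a transition.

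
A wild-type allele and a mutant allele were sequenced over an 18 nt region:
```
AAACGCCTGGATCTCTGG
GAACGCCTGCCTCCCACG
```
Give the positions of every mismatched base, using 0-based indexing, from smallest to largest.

Differences at position 0 (A→G), position 9 (G→C), position 10 (A→C), position 13 (T→C), position 15 (T→A), position 16 (G→C).

0, 9, 10, 13, 15, 16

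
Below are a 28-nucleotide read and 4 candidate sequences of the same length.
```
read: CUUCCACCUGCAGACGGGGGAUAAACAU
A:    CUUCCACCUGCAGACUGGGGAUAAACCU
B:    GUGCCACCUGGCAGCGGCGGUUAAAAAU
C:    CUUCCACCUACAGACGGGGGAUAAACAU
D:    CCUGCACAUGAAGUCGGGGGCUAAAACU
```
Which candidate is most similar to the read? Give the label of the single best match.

C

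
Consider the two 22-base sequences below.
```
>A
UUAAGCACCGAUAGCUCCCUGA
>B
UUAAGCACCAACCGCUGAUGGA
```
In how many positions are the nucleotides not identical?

7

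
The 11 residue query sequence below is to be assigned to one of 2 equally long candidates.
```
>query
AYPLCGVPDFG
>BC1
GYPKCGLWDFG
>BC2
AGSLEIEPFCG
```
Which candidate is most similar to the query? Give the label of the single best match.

BC1

BC1 differs at 4 residues; BC2 differs at 7 residues. The closest is BC1.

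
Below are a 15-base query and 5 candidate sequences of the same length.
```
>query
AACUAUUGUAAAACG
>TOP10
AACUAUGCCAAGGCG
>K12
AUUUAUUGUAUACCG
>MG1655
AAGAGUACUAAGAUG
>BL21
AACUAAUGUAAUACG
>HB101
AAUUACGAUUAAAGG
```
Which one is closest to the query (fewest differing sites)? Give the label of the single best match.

BL21

TOP10 differs at 5 sites; K12 differs at 4 sites; MG1655 differs at 7 sites; BL21 differs at 2 sites; HB101 differs at 6 sites. The closest is BL21.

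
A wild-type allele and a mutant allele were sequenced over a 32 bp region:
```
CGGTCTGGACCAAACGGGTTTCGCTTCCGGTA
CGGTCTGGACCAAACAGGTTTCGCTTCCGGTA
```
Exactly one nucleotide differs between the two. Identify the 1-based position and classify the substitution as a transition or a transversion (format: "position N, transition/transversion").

The sequences differ only at position 16: G→A (purine→purine), a transition.

position 16, transition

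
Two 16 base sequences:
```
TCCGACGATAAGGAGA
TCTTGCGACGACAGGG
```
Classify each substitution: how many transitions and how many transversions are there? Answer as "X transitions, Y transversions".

7 transitions, 2 transversions

Transitions (purine↔purine or pyrimidine↔pyrimidine): 3 C→T, 5 A→G, 9 T→C, 10 A→G, 13 G→A, 14 A→G, 16 A→G.
Transversions (purine↔pyrimidine): 4 G→T, 12 G→C.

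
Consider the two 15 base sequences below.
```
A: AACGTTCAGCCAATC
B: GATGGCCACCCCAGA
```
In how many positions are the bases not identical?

8

Comparing position by position, 8 positions differ: 1 (A/G), 3 (C/T), 5 (T/G), 6 (T/C), 9 (G/C), 12 (A/C), 14 (T/G), 15 (C/A).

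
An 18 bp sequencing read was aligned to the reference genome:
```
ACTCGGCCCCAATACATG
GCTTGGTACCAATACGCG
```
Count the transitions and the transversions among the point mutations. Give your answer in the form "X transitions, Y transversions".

5 transitions, 1 transversion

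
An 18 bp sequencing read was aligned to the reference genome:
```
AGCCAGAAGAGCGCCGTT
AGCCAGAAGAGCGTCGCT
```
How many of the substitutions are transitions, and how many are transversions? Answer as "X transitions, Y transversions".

Mismatches (1-based):
position 14: C→T (pyrimidine→pyrimidine, transition)
position 17: T→C (pyrimidine→pyrimidine, transition)

2 transitions, 0 transversions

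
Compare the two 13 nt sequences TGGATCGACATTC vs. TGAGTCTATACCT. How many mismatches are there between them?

7

Comparing position by position, 7 positions differ: 3 (G/A), 4 (A/G), 7 (G/T), 9 (C/T), 11 (T/C), 12 (T/C), 13 (C/T).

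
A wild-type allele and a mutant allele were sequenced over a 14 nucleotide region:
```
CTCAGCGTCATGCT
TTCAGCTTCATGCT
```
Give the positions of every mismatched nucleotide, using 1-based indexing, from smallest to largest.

1, 7

Scanning 1-based: 1: C/T; 7: G/T.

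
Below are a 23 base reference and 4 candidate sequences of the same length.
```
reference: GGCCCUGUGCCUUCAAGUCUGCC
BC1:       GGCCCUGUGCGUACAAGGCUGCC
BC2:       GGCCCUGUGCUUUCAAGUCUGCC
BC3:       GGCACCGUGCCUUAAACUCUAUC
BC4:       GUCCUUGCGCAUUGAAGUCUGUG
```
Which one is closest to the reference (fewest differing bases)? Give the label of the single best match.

BC1 differs at 3 bases; BC2 differs at 1 base; BC3 differs at 6 bases; BC4 differs at 7 bases. The closest is BC2.

BC2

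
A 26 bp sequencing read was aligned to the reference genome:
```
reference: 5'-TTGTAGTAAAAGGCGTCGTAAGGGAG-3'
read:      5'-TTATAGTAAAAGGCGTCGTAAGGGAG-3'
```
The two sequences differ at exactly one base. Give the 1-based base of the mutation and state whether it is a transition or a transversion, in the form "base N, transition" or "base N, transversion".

base 3, transition

Base 3 changes G→A. G is a purine and A is a purine, so this is a transition.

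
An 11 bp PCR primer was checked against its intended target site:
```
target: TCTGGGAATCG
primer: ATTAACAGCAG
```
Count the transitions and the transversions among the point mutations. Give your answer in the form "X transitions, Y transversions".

Transitions (purine↔purine or pyrimidine↔pyrimidine): 2 C→T, 4 G→A, 5 G→A, 8 A→G, 9 T→C.
Transversions (purine↔pyrimidine): 1 T→A, 6 G→C, 10 C→A.

5 transitions, 3 transversions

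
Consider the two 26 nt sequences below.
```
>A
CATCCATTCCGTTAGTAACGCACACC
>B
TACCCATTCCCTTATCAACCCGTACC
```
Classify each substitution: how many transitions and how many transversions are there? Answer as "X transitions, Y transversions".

5 transitions, 3 transversions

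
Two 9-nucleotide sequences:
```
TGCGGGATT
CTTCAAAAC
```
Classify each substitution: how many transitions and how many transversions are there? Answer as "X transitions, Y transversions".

5 transitions, 3 transversions

Mismatches (1-based):
base 1: T→C (pyrimidine→pyrimidine, transition)
base 2: G→T (purine→pyrimidine, transversion)
base 3: C→T (pyrimidine→pyrimidine, transition)
base 4: G→C (purine→pyrimidine, transversion)
base 5: G→A (purine→purine, transition)
base 6: G→A (purine→purine, transition)
base 8: T→A (pyrimidine→purine, transversion)
base 9: T→C (pyrimidine→pyrimidine, transition)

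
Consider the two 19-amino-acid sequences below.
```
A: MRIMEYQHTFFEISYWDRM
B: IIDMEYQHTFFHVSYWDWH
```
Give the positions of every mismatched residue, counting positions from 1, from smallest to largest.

1, 2, 3, 12, 13, 18, 19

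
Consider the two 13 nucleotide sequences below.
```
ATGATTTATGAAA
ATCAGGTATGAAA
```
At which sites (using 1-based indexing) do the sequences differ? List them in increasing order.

3, 5, 6

Differences at site 3 (G→C), site 5 (T→G), site 6 (T→G).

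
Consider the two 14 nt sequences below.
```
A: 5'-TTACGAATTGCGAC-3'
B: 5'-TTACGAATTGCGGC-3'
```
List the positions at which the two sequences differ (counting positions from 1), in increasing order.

13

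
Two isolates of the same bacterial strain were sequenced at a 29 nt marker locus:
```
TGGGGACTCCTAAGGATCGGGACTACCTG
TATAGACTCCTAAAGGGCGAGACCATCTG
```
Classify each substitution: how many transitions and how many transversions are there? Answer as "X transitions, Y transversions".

Mismatches (1-based):
position 2: G→A (purine→purine, transition)
position 3: G→T (purine→pyrimidine, transversion)
position 4: G→A (purine→purine, transition)
position 14: G→A (purine→purine, transition)
position 16: A→G (purine→purine, transition)
position 17: T→G (pyrimidine→purine, transversion)
position 20: G→A (purine→purine, transition)
position 24: T→C (pyrimidine→pyrimidine, transition)
position 26: C→T (pyrimidine→pyrimidine, transition)

7 transitions, 2 transversions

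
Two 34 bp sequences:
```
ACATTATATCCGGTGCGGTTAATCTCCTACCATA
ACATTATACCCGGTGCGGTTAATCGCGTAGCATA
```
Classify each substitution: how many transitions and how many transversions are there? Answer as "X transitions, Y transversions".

1 transition, 3 transversions

Transitions (purine↔purine or pyrimidine↔pyrimidine): 9 T→C.
Transversions (purine↔pyrimidine): 25 T→G, 27 C→G, 30 C→G.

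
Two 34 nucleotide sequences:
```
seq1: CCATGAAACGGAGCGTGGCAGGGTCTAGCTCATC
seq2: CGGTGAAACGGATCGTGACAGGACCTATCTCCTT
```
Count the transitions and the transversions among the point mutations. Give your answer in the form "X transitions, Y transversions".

5 transitions, 4 transversions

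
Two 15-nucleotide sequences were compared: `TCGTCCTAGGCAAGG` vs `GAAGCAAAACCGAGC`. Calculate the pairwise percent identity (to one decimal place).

33.3%

Mismatches at positions 1, 2, 3, 4, 6, 7, 9, 10, 12, 15 (1-based): 10 of 15.
Identical positions: 5/15 = 33.33% → 33.3%.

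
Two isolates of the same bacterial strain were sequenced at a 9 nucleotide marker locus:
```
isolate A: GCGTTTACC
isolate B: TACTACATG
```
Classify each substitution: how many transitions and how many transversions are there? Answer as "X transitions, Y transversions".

2 transitions, 5 transversions

Mismatches (1-based):
position 1: G→T (purine→pyrimidine, transversion)
position 2: C→A (pyrimidine→purine, transversion)
position 3: G→C (purine→pyrimidine, transversion)
position 5: T→A (pyrimidine→purine, transversion)
position 6: T→C (pyrimidine→pyrimidine, transition)
position 8: C→T (pyrimidine→pyrimidine, transition)
position 9: C→G (pyrimidine→purine, transversion)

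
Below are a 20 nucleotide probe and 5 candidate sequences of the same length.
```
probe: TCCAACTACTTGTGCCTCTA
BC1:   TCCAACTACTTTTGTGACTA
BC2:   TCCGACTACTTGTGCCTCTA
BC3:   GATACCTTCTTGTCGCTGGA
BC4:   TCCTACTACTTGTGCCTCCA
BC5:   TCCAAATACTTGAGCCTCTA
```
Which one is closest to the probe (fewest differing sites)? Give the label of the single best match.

BC2

Hamming distances to probe — BC1: 4; BC2: 1; BC3: 9; BC4: 2; BC5: 2.
Smallest is BC2 with 1 mismatch.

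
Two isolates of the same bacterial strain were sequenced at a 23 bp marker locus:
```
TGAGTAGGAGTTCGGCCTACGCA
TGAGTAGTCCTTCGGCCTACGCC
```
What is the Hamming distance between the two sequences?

Comparing position by position, 4 bases differ: 8 (G/T), 9 (A/C), 10 (G/C), 23 (A/C).

4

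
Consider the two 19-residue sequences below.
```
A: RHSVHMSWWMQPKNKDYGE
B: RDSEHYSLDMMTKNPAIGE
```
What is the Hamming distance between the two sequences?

Comparing position by position, 10 residues differ: 2 (H/D), 4 (V/E), 6 (M/Y), 8 (W/L), 9 (W/D), 11 (Q/M), 12 (P/T), 15 (K/P), 16 (D/A), 17 (Y/I).

10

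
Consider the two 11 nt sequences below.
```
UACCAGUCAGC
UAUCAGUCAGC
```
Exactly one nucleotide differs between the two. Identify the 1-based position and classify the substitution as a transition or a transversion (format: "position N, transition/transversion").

The sequences differ only at position 3: C→U (pyrimidine→pyrimidine), a transition.

position 3, transition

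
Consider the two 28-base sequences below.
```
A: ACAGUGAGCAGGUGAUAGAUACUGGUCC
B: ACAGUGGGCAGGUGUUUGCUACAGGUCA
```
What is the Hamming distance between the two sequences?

6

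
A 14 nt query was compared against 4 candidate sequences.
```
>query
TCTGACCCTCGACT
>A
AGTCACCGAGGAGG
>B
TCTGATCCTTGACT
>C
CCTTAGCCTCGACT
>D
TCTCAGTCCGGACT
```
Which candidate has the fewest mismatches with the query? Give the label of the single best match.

Hamming distances to query — A: 8; B: 2; C: 3; D: 5.
Smallest is B with 2 mismatches.

B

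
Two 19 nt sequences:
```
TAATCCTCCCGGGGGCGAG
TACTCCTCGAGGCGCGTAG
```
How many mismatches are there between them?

Comparing position by position, 7 sites differ: 3 (A/C), 9 (C/G), 10 (C/A), 13 (G/C), 15 (G/C), 16 (C/G), 17 (G/T).

7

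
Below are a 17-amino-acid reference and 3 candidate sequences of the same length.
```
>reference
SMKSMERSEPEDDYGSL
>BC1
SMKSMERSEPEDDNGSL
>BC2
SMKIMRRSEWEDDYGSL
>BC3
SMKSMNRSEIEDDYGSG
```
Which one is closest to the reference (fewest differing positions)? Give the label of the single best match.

BC1 differs at 1 position; BC2 differs at 3 positions; BC3 differs at 3 positions. The closest is BC1.

BC1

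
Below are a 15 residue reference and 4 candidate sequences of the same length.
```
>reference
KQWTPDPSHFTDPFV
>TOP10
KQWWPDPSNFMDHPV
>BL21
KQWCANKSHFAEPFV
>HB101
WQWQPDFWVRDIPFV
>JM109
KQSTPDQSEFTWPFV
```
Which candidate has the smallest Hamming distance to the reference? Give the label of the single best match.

JM109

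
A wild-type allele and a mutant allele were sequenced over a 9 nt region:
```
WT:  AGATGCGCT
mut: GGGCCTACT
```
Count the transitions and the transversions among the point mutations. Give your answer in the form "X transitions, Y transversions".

Transitions (purine↔purine or pyrimidine↔pyrimidine): 1 A→G, 3 A→G, 4 T→C, 6 C→T, 7 G→A.
Transversions (purine↔pyrimidine): 5 G→C.

5 transitions, 1 transversion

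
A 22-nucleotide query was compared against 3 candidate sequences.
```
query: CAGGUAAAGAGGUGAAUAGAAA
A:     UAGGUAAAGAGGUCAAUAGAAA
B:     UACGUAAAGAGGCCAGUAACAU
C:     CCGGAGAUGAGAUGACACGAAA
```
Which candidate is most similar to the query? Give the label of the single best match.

A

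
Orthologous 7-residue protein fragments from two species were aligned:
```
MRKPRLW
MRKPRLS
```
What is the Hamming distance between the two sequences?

1

The sequences differ at positions 7 (1-based) — 1 in total.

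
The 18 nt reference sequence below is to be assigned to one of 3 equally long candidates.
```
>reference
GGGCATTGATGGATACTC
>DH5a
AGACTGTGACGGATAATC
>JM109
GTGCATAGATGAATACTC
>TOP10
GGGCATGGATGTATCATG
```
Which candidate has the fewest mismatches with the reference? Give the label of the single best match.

JM109

DH5a differs at 6 positions; JM109 differs at 3 positions; TOP10 differs at 5 positions. The closest is JM109.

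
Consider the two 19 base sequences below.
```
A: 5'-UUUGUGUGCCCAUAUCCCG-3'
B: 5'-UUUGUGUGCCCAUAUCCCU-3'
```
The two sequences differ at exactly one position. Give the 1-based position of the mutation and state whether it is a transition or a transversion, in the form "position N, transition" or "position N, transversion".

position 19, transversion

The sequences differ only at position 19: G→U (purine→pyrimidine), a transversion.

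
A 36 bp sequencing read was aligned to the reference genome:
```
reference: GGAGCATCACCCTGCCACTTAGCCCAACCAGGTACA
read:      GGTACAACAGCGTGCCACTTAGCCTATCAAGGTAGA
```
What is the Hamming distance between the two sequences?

9

Comparing position by position, 9 sites differ: 3 (A/T), 4 (G/A), 7 (T/A), 10 (C/G), 12 (C/G), 25 (C/T), 27 (A/T), 29 (C/A), 35 (C/G).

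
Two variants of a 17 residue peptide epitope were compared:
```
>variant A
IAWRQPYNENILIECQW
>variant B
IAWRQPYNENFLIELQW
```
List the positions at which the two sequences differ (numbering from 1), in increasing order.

Differences at position 11 (I→F), position 15 (C→L).

11, 15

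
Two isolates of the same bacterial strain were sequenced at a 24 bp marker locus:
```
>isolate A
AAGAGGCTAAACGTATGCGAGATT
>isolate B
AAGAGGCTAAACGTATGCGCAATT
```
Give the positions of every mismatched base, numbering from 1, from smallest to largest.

20, 21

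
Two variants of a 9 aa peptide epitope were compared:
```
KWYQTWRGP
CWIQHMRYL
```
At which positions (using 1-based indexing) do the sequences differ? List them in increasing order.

Scanning 1-based: 1: K/C; 3: Y/I; 5: T/H; 6: W/M; 8: G/Y; 9: P/L.

1, 3, 5, 6, 8, 9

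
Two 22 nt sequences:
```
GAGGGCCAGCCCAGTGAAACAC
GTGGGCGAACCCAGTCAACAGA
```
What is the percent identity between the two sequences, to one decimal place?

8 positions differ (2, 7, 9, 16, 19, 20, 21, 22), so 14 of 22 match: 14/22 = 63.64%.

63.6%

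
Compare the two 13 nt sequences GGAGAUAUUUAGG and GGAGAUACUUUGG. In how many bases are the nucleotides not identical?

Mismatches (1-based): base 8: U→C; base 11: A→U.

2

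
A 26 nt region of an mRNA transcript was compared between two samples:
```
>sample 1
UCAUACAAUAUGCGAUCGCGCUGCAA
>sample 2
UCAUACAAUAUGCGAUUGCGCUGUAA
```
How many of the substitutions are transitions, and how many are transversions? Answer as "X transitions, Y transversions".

2 transitions, 0 transversions

Transitions (purine↔purine or pyrimidine↔pyrimidine): 17 C→U, 24 C→U.
Transversions (purine↔pyrimidine): none.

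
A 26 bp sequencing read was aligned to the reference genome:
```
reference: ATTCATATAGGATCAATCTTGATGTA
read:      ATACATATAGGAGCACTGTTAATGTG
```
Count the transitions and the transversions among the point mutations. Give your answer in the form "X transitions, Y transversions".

2 transitions, 4 transversions

Transitions (purine↔purine or pyrimidine↔pyrimidine): 21 G→A, 26 A→G.
Transversions (purine↔pyrimidine): 3 T→A, 13 T→G, 16 A→C, 18 C→G.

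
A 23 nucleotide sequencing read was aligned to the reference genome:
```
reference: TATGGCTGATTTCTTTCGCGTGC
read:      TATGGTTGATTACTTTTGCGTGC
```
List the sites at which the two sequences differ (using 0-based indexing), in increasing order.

5, 11, 16

Scanning 0-based: 5: C/T; 11: T/A; 16: C/T.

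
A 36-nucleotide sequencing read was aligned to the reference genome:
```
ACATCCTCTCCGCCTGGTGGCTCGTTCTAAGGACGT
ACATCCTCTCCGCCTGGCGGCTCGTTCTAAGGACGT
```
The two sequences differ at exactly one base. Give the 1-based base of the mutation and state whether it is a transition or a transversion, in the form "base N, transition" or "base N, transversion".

base 18, transition

Base 18 changes T→C. T is a pyrimidine and C is a pyrimidine, so this is a transition.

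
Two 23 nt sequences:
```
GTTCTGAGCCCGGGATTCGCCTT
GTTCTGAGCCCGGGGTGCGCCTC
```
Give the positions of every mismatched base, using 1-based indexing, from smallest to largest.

Scanning 1-based: 15: A/G; 17: T/G; 23: T/C.

15, 17, 23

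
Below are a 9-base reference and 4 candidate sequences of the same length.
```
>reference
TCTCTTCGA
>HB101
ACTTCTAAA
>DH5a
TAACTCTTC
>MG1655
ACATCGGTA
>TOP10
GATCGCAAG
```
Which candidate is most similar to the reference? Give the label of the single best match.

HB101

Hamming distances to reference — HB101: 5; DH5a: 6; MG1655: 7; TOP10: 7.
Smallest is HB101 with 5 mismatches.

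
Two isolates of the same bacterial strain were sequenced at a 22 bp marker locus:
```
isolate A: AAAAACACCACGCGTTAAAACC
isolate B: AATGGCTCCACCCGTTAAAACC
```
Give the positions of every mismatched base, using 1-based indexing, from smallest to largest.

3, 4, 5, 7, 12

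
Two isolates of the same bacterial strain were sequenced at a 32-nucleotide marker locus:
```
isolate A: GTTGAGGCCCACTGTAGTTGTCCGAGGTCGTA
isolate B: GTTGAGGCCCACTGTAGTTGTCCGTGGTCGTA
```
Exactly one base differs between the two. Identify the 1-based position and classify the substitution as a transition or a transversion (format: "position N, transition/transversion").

position 25, transversion

The sequences differ only at position 25: A→T (purine→pyrimidine), a transversion.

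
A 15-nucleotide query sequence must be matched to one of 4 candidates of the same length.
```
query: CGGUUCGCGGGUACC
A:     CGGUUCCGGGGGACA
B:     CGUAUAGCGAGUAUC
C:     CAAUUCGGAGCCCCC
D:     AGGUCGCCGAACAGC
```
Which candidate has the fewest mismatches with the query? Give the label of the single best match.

Hamming distances to query — A: 4; B: 5; C: 7; D: 8.
Smallest is A with 4 mismatches.

A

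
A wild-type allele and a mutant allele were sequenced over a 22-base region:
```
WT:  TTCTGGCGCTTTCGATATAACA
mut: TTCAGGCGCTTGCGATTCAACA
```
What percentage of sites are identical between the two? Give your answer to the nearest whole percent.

82%

Mismatches at positions 4, 12, 17, 18 (1-based): 4 of 22.
Identical positions: 18/22 = 81.82% → 82%.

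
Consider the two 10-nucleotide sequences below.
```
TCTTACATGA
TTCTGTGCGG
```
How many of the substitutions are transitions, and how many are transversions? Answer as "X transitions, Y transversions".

Mismatches (1-based):
site 2: C→T (pyrimidine→pyrimidine, transition)
site 3: T→C (pyrimidine→pyrimidine, transition)
site 5: A→G (purine→purine, transition)
site 6: C→T (pyrimidine→pyrimidine, transition)
site 7: A→G (purine→purine, transition)
site 8: T→C (pyrimidine→pyrimidine, transition)
site 10: A→G (purine→purine, transition)

7 transitions, 0 transversions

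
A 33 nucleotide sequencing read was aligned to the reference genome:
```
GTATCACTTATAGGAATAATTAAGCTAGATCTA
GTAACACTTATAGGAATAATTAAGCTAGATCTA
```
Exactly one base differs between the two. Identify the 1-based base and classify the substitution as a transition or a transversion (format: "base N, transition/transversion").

base 4, transversion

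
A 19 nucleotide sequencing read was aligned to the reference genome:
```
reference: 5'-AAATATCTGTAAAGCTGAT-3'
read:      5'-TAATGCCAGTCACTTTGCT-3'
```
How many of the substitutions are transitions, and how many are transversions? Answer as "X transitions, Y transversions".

Mismatches (1-based):
position 1: A→T (purine→pyrimidine, transversion)
position 5: A→G (purine→purine, transition)
position 6: T→C (pyrimidine→pyrimidine, transition)
position 8: T→A (pyrimidine→purine, transversion)
position 11: A→C (purine→pyrimidine, transversion)
position 13: A→C (purine→pyrimidine, transversion)
position 14: G→T (purine→pyrimidine, transversion)
position 15: C→T (pyrimidine→pyrimidine, transition)
position 18: A→C (purine→pyrimidine, transversion)

3 transitions, 6 transversions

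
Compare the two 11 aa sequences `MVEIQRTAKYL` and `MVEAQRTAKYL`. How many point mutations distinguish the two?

Mismatches (1-based): position 4: I→A.

1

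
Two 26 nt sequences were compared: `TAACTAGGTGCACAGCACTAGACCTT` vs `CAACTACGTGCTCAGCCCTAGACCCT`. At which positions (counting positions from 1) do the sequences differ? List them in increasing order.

1, 7, 12, 17, 25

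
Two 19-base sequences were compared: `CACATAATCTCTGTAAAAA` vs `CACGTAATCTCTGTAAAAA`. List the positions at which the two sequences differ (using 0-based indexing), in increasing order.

3

Scanning 0-based: 3: A/G.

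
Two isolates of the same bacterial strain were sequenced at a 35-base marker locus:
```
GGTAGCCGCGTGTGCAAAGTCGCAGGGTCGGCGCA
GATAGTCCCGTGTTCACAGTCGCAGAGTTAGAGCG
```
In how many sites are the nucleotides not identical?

The sequences differ at sites 2, 6, 8, 14, 17, 26, 29, 30, 32, 35 (1-based) — 10 in total.

10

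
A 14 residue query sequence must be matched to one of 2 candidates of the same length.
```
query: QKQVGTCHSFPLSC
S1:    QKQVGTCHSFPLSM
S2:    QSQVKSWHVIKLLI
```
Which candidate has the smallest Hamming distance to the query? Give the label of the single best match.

Hamming distances to query — S1: 1; S2: 9.
Smallest is S1 with 1 mismatch.

S1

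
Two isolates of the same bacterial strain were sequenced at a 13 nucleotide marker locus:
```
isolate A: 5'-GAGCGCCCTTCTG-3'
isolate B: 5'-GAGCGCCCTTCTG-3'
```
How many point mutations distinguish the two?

0

No positions differ; the sequences are identical.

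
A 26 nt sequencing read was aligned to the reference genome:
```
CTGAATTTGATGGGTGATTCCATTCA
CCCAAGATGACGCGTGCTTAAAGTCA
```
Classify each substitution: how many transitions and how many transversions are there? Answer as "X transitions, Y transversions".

2 transitions, 8 transversions

Mismatches (1-based):
site 2: T→C (pyrimidine→pyrimidine, transition)
site 3: G→C (purine→pyrimidine, transversion)
site 6: T→G (pyrimidine→purine, transversion)
site 7: T→A (pyrimidine→purine, transversion)
site 11: T→C (pyrimidine→pyrimidine, transition)
site 13: G→C (purine→pyrimidine, transversion)
site 17: A→C (purine→pyrimidine, transversion)
site 20: C→A (pyrimidine→purine, transversion)
site 21: C→A (pyrimidine→purine, transversion)
site 23: T→G (pyrimidine→purine, transversion)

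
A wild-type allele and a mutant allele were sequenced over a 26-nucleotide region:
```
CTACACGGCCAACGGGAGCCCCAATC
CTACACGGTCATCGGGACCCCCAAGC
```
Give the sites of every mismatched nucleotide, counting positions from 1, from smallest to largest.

9, 12, 18, 25

Differences at site 9 (C→T), site 12 (A→T), site 18 (G→C), site 25 (T→G).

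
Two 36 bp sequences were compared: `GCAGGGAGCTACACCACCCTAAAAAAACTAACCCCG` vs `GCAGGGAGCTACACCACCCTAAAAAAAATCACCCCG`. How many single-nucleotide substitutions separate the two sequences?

Comparing position by position, 2 bases differ: 28 (C/A), 30 (A/C).

2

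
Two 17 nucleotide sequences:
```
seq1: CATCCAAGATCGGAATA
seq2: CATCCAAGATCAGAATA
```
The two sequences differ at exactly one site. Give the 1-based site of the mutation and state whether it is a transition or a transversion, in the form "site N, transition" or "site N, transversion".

site 12, transition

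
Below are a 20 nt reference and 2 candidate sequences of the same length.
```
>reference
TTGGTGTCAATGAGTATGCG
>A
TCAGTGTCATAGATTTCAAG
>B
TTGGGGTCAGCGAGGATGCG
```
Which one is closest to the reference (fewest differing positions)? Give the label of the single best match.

B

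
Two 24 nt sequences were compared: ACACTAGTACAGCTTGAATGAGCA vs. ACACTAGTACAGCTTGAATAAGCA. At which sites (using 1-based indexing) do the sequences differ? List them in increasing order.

Scanning 1-based: 20: G/A.

20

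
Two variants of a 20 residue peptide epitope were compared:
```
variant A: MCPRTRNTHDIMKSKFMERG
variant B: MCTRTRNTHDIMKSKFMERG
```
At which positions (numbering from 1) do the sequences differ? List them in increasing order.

3

Differences at position 3 (P→T).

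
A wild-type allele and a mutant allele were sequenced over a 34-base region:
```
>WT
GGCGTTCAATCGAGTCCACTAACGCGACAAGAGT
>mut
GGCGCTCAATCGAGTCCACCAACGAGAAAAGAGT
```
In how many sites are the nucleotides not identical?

4

Mismatches (1-based): site 5: T→C; site 20: T→C; site 25: C→A; site 28: C→A.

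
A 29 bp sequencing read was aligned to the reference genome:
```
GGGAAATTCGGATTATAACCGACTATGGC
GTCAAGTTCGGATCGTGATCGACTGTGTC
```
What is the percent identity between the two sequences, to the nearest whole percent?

Mismatches at positions 2, 3, 6, 14, 15, 17, 19, 25, 28 (1-based): 9 of 29.
Identical positions: 20/29 = 68.97% → 69%.

69%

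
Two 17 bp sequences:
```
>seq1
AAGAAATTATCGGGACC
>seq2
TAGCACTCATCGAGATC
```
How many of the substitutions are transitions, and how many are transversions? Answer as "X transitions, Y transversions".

3 transitions, 3 transversions

Mismatches (1-based):
base 1: A→T (purine→pyrimidine, transversion)
base 4: A→C (purine→pyrimidine, transversion)
base 6: A→C (purine→pyrimidine, transversion)
base 8: T→C (pyrimidine→pyrimidine, transition)
base 13: G→A (purine→purine, transition)
base 16: C→T (pyrimidine→pyrimidine, transition)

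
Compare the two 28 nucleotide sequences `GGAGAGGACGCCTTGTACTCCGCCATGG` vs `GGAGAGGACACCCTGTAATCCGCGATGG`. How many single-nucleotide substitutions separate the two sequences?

Comparing position by position, 4 positions differ: 10 (G/A), 13 (T/C), 18 (C/A), 24 (C/G).

4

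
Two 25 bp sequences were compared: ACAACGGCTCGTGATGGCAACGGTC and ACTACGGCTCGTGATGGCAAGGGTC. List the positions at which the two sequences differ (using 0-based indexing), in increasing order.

2, 20

Scanning 0-based: 2: A/T; 20: C/G.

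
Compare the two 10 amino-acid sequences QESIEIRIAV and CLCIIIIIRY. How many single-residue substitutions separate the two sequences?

7

Mismatches (1-based): residue 1: Q→C; residue 2: E→L; residue 3: S→C; residue 5: E→I; residue 7: R→I; residue 9: A→R; residue 10: V→Y.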